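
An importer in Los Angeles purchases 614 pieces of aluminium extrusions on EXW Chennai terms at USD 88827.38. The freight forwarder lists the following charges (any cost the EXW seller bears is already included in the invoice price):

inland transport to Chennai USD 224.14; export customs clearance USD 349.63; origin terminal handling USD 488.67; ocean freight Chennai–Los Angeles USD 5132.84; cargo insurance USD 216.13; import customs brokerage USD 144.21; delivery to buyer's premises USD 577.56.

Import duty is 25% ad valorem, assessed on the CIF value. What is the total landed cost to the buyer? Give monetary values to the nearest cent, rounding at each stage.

Total landed cost: USD 119770.26

EXW: the seller makes goods available at their premises; the buyer bears all onward costs.
CIF value = EXW price + inland to port + export clearance + origin terminal + freight + insurance = 88827.38 + 224.14 + 349.63 + 488.67 + 5132.84 + 216.13 = 95238.79
Import duty = 95238.79 × 25% = 23809.70
Buyer bears: inland to port 224.14 + export clearance 349.63 + origin terminal 488.67 + freight 5132.84 + insurance 216.13 + brokerage 144.21 + delivery 577.56 + duty 23809.70 = 30942.88
Landed cost = invoice 88827.38 + 30942.88 = 119770.26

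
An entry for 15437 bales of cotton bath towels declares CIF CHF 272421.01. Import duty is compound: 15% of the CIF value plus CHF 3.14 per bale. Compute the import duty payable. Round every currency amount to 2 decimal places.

Ad valorem component: 272421.01 × 15% = 40863.15
Specific component: 15437 × 3.14 = 48472.18
Import duty = 40863.15 + 48472.18 = 89335.33

Import duty: CHF 89335.33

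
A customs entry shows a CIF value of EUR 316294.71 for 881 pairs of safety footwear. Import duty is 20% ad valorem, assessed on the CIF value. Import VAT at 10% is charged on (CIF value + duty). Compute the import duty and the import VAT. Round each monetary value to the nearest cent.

Import duty: EUR 63258.94; import VAT: EUR 37955.37

Import duty = 316294.71 × 20% = 63258.94
VAT base = CIF + duty = 316294.71 + 63258.94 = 379553.65
Import VAT = 379553.65 × 10% = 37955.37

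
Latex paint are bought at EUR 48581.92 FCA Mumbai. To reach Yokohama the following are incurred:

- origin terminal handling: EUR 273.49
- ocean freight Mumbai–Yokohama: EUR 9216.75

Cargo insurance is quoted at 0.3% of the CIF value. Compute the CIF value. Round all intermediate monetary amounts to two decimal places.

CIF value: EUR 58246.90

Let C be the CIF value. C = FCA price + pre-shipment costs + freight + 0.3% × C
C − 0.3% × C = 48581.92 + 273.49 + 9216.75
0.997 × C = 58072.16
C = 58072.16 / 0.997 = 58246.90
Insurance premium = 0.3% × 58246.90 = 174.74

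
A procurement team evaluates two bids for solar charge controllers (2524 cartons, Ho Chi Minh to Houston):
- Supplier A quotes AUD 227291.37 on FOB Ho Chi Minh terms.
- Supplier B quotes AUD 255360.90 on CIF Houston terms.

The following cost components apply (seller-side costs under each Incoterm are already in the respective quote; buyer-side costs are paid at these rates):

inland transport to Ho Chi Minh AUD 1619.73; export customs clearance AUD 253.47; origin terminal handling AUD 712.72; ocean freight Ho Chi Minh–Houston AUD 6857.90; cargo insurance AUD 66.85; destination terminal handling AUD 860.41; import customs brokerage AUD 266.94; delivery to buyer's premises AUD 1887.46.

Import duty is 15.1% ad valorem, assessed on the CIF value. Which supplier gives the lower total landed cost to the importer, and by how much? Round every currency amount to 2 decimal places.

Supplier A is cheaper by AUD 24337.65

Supplier A (FOB):
CIF value = FOB price + freight + insurance = 227291.37 + 6857.90 + 66.85 = 234216.12
Import duty = 234216.12 × 15.1% = 35366.63
Buyer bears (A): 6857.90 + 66.85 + 860.41 + 266.94 + 1887.46 = 9939.56
Landed cost (A) = invoice 227291.37 + 9939.56 + duty 35366.63 = 272597.56
Supplier B (CIF):
The CIF price already equals the CIF value: 255360.90
Import duty = 255360.90 × 15.1% = 38559.50
Buyer bears (B): 860.41 + 266.94 + 1887.46 = 3014.81
Landed cost (B) = invoice 255360.90 + 3014.81 + duty 38559.50 = 296935.21
Difference = |272597.56 − 296935.21| = 24337.65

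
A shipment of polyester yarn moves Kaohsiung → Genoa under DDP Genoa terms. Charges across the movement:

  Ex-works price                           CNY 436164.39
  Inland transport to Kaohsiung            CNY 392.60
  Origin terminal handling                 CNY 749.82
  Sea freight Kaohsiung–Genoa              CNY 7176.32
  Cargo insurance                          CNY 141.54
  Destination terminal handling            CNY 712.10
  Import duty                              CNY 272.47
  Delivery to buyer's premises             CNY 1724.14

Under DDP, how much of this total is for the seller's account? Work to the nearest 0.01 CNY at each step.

Seller's account: CNY 447333.38

DDP: the seller bears all costs including import duty.
Seller's account: goods 436164.39 + inland to port 392.60 + origin terminal 749.82 + freight 7176.32 + insurance 141.54 + destination terminal 712.10 + duty 272.47 + delivery 1724.14 = 447333.38
Buyer's account: 0.00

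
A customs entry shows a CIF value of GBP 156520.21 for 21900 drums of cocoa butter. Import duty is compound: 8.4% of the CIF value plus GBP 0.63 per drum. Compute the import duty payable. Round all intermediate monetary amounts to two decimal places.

Import duty: GBP 26944.70

Ad valorem component: 156520.21 × 8.4% = 13147.70
Specific component: 21900 × 0.63 = 13797.00
Import duty = 13147.70 + 13797.00 = 26944.70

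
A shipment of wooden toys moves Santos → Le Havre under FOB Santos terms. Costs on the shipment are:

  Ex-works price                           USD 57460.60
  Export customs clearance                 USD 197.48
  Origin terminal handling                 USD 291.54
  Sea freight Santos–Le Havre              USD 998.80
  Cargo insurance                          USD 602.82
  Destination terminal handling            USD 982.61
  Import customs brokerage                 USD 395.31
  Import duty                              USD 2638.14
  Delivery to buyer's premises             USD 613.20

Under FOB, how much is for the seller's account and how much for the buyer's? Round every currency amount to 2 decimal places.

Seller: USD 57949.62; buyer: USD 6230.88

FOB: the seller bears costs until goods are on board at the origin port; the buyer bears freight, insurance and all costs thereafter.
Seller's account: goods 57460.60 + export clearance 197.48 + origin terminal 291.54 = 57949.62
Buyer's account: freight 998.80 + insurance 602.82 + destination terminal 982.61 + brokerage 395.31 + duty 2638.14 + delivery 613.20 = 6230.88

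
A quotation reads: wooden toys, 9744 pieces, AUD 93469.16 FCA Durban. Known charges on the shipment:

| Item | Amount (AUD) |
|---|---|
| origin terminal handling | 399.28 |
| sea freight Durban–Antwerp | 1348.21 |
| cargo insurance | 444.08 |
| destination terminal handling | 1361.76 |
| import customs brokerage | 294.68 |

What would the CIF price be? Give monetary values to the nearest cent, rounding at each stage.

Not relevant to the conversion: destination terminal, brokerage — on the buyer under both terms; not part of either seller's price.
From FCA to CIF, the seller additionally bears: origin terminal, freight, insurance.
CIF price = 93469.16 + 399.28 + 1348.21 + 444.08 = 95660.73

CIF price: AUD 95660.73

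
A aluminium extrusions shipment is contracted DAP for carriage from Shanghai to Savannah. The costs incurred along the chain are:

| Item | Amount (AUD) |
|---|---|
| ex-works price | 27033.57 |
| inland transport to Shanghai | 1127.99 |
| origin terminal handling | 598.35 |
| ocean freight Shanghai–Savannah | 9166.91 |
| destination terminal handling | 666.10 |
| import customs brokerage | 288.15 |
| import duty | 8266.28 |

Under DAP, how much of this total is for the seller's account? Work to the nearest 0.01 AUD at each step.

Seller's account: AUD 38592.92

DAP: the seller bears all costs to the named destination except import duty and clearance.
Seller's account: goods 27033.57 + inland to port 1127.99 + origin terminal 598.35 + freight 9166.91 + destination terminal 666.10 = 38592.92
Buyer's account: brokerage 288.15 + duty 8266.28 = 8554.43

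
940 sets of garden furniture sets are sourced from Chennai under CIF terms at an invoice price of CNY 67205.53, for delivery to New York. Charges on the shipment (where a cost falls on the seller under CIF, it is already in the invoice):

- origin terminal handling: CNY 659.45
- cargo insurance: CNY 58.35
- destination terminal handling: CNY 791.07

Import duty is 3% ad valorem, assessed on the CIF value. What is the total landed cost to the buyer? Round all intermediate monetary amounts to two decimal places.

Total landed cost: CNY 70012.77

CIF: the seller pays costs through ocean freight and marine insurance to the destination port.
Already in the invoice (seller's account under CIF): origin terminal, insurance — exclude.
The CIF price already equals the CIF value: 67205.53
Import duty = 67205.53 × 3% = 2016.17
Buyer bears: destination terminal 791.07 + duty 2016.17 = 2807.24
Landed cost = invoice 67205.53 + 2807.24 = 70012.77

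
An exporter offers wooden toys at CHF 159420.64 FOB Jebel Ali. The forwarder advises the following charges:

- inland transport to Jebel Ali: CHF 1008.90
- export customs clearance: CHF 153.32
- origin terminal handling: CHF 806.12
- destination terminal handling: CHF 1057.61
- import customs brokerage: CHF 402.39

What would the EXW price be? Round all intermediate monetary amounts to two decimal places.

Not relevant to the conversion: destination terminal, brokerage — on the buyer under both terms; not part of either seller's price.
From FOB to EXW, the seller no longer bears: inland to port, export clearance, origin terminal.
EXW price = 159420.64 − 1008.90 − 153.32 − 806.12 = 157452.30

EXW price: CHF 157452.30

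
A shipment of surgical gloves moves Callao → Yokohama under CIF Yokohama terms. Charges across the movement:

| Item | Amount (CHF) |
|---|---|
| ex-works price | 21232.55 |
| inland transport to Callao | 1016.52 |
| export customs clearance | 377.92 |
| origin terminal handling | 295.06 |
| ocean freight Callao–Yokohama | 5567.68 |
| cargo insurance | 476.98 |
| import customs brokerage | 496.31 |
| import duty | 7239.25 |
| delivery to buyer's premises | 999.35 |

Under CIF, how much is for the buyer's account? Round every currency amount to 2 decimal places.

Buyer's account: CHF 8734.91

CIF: the seller pays costs through ocean freight and marine insurance to the destination port.
Seller's account: goods 21232.55 + inland to port 1016.52 + export clearance 377.92 + origin terminal 295.06 + freight 5567.68 + insurance 476.98 = 28966.71
Buyer's account: brokerage 496.31 + duty 7239.25 + delivery 999.35 = 8734.91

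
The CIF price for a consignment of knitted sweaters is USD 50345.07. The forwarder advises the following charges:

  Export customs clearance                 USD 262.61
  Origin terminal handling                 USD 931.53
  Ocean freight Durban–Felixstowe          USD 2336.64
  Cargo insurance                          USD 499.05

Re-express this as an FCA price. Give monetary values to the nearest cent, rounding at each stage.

Not relevant to the conversion: export clearance — on the seller under both CIF and FCA; already in the CIF price and stays in the FCA price.
From CIF to FCA, the seller no longer bears: origin terminal, freight, insurance.
FCA price = 50345.07 − 931.53 − 2336.64 − 499.05 = 46577.85

FCA price: USD 46577.85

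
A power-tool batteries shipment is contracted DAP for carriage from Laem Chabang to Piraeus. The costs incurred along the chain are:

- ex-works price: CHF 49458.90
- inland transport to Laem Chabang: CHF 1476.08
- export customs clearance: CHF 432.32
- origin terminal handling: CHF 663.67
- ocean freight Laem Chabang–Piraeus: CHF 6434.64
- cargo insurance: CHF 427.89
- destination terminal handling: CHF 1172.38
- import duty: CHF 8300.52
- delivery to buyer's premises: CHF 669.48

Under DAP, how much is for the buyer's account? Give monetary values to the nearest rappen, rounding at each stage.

DAP: the seller bears all costs to the named destination except import duty and clearance.
Seller's account: goods 49458.90 + inland to port 1476.08 + export clearance 432.32 + origin terminal 663.67 + freight 6434.64 + insurance 427.89 + destination terminal 1172.38 + delivery 669.48 = 60735.36
Buyer's account: duty 8300.52 = 8300.52

Buyer's account: CHF 8300.52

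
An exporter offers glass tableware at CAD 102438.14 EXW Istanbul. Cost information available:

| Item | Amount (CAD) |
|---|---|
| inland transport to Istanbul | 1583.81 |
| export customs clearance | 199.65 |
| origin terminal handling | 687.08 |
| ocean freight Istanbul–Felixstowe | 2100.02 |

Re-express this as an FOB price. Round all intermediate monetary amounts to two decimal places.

Not relevant to the conversion: freight — on the buyer under both terms; not part of either seller's price.
From EXW to FOB, the seller additionally bears: inland to port, export clearance, origin terminal.
FOB price = 102438.14 + 1583.81 + 199.65 + 687.08 = 104908.68

FOB price: CAD 104908.68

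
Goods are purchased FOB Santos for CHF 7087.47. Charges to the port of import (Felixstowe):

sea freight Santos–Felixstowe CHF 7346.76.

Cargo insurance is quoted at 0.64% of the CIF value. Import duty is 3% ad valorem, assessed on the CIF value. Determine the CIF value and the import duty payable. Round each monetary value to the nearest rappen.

CIF value: CHF 14527.20; import duty: CHF 435.82

Let C be the CIF value. C = FOB price + freight + 0.64% × C
C − 0.64% × C = 7087.47 + 7346.76
0.9936 × C = 14434.23
C = 14434.23 / 0.9936 = 14527.20
Insurance premium = 0.64% × 14527.20 = 92.97
Import duty = 14527.20 × 3% = 435.82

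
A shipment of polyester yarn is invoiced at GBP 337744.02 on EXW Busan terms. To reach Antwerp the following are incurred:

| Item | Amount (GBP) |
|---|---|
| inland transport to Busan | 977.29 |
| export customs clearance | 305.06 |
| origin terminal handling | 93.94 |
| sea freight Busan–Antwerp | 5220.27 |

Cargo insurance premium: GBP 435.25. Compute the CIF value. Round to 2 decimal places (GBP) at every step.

CIF value: GBP 344775.83

CIF = EXW price + pre-shipment costs + freight + insurance
CIF = 337744.02 + 977.29 + 305.06 + 93.94 + 5220.27 + 435.25 = 344775.83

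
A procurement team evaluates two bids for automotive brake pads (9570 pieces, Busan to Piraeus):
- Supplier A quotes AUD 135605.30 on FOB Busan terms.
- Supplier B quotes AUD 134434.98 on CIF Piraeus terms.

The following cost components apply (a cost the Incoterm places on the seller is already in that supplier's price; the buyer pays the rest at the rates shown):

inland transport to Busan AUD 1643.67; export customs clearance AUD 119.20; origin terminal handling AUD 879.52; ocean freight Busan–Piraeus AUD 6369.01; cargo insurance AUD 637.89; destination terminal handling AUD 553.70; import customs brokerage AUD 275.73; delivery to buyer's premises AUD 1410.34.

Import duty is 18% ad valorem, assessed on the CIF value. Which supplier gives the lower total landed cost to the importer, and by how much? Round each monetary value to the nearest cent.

Supplier B is cheaper by AUD 9649.12

Supplier A (FOB):
CIF value = FOB price + freight + insurance = 135605.30 + 6369.01 + 637.89 = 142612.20
Import duty = 142612.20 × 18% = 25670.20
Buyer bears (A): 6369.01 + 637.89 + 553.70 + 275.73 + 1410.34 = 9246.67
Landed cost (A) = invoice 135605.30 + 9246.67 + duty 25670.20 = 170522.17
Supplier B (CIF):
The CIF price already equals the CIF value: 134434.98
Import duty = 134434.98 × 18% = 24198.30
Buyer bears (B): 553.70 + 275.73 + 1410.34 = 2239.77
Landed cost (B) = invoice 134434.98 + 2239.77 + duty 24198.30 = 160873.05
Difference = |170522.17 − 160873.05| = 9649.12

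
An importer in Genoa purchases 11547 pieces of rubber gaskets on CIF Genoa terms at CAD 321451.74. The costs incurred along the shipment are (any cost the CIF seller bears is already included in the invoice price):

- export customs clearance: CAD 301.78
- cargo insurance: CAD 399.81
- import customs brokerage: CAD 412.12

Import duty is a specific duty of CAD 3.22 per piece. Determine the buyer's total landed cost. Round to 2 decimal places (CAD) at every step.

CIF: the seller pays costs through ocean freight and marine insurance to the destination port.
Already in the invoice (seller's account under CIF): export clearance, insurance — exclude.
The CIF price already equals the CIF value: 321451.74
Import duty = 11547 × 3.22 = 37181.34
Buyer bears: brokerage 412.12 + duty 37181.34 = 37593.46
Landed cost = invoice 321451.74 + 37593.46 = 359045.20

Total landed cost: CAD 359045.20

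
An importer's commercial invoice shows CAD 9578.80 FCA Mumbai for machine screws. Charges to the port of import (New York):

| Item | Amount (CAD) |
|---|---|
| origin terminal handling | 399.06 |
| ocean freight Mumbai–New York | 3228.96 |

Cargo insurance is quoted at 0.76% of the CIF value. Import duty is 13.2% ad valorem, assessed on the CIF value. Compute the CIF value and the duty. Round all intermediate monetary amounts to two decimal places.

CIF value: CAD 13307.96; import duty: CAD 1756.65

Let C be the CIF value. C = FCA price + pre-shipment costs + freight + 0.76% × C
C − 0.76% × C = 9578.80 + 399.06 + 3228.96
0.9924 × C = 13206.82
C = 13206.82 / 0.9924 = 13307.96
Insurance premium = 0.76% × 13307.96 = 101.14
Import duty = 13307.96 × 13.2% = 1756.65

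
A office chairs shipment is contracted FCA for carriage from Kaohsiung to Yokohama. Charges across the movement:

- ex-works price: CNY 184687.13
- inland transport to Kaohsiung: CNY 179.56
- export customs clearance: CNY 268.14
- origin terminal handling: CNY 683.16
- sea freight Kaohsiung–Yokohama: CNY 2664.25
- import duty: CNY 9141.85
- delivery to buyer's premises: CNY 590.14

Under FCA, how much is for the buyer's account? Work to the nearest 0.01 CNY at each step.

FCA: the seller delivers export-cleared goods to the carrier; the buyer bears costs from that point.
Seller's account: goods 184687.13 + inland to port 179.56 + export clearance 268.14 = 185134.83
Buyer's account: origin terminal 683.16 + freight 2664.25 + duty 9141.85 + delivery 590.14 = 13079.40

Buyer's account: CNY 13079.40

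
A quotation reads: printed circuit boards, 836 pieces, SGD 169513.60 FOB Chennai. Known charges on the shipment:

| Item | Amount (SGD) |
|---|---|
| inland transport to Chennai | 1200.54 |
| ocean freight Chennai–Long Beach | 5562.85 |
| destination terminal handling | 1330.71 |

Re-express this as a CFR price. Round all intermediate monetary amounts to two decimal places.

CFR price: SGD 175076.45

Not relevant to the conversion: inland to port — on the seller under both FOB and CFR; already in the FOB price and stays in the CFR price. destination terminal — on the buyer under both terms; not part of either seller's price.
From FOB to CFR, the seller additionally bears: freight.
CFR price = 169513.60 + 5562.85 = 175076.45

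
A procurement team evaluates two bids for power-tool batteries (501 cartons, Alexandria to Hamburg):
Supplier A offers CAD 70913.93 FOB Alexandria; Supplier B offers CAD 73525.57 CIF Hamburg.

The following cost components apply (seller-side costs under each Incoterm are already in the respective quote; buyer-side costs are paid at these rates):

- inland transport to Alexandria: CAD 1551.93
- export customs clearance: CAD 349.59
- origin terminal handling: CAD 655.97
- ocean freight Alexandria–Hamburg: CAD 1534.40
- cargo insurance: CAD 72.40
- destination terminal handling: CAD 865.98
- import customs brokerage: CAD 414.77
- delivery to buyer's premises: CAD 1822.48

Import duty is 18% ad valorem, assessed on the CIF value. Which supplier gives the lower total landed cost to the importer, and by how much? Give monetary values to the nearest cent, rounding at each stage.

Supplier A is cheaper by CAD 1185.71

Supplier A (FOB):
CIF value = FOB price + freight + insurance = 70913.93 + 1534.40 + 72.40 = 72520.73
Import duty = 72520.73 × 18% = 13053.73
Buyer bears (A): 1534.40 + 72.40 + 865.98 + 414.77 + 1822.48 = 4710.03
Landed cost (A) = invoice 70913.93 + 4710.03 + duty 13053.73 = 88677.69
Supplier B (CIF):
The CIF price already equals the CIF value: 73525.57
Import duty = 73525.57 × 18% = 13234.60
Buyer bears (B): 865.98 + 414.77 + 1822.48 = 3103.23
Landed cost (B) = invoice 73525.57 + 3103.23 + duty 13234.60 = 89863.40
Difference = |88677.69 − 89863.40| = 1185.71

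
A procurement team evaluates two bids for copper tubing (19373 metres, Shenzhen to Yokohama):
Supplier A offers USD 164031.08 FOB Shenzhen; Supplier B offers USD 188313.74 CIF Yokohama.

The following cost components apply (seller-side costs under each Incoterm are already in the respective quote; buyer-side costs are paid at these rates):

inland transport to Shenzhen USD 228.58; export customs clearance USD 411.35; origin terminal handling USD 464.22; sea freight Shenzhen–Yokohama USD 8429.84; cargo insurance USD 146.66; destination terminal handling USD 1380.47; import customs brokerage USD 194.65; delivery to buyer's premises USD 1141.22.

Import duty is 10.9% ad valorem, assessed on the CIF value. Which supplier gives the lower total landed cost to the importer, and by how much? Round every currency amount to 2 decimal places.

Supplier A is cheaper by USD 17418.13

Supplier A (FOB):
CIF value = FOB price + freight + insurance = 164031.08 + 8429.84 + 146.66 = 172607.58
Import duty = 172607.58 × 10.9% = 18814.23
Buyer bears (A): 8429.84 + 146.66 + 1380.47 + 194.65 + 1141.22 = 11292.84
Landed cost (A) = invoice 164031.08 + 11292.84 + duty 18814.23 = 194138.15
Supplier B (CIF):
The CIF price already equals the CIF value: 188313.74
Import duty = 188313.74 × 10.9% = 20526.20
Buyer bears (B): 1380.47 + 194.65 + 1141.22 = 2716.34
Landed cost (B) = invoice 188313.74 + 2716.34 + duty 20526.20 = 211556.28
Difference = |194138.15 − 211556.28| = 17418.13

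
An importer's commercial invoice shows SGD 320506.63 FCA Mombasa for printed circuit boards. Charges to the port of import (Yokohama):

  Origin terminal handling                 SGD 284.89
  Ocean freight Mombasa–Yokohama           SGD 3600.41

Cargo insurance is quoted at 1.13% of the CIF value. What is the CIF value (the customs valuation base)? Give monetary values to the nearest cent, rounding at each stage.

Let C be the CIF value. C = FCA price + pre-shipment costs + freight + 1.13% × C
C − 1.13% × C = 320506.63 + 284.89 + 3600.41
0.9887 × C = 324391.93
C = 324391.93 / 0.9887 = 328099.45
Insurance premium = 1.13% × 328099.45 = 3707.52

CIF value: SGD 328099.45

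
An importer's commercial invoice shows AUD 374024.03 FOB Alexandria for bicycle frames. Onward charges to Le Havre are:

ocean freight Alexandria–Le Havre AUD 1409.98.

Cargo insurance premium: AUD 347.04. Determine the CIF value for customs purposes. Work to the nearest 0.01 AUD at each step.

CIF value: AUD 375781.05

CIF = FOB price + freight + insurance
CIF = 374024.03 + 1409.98 + 347.04 = 375781.05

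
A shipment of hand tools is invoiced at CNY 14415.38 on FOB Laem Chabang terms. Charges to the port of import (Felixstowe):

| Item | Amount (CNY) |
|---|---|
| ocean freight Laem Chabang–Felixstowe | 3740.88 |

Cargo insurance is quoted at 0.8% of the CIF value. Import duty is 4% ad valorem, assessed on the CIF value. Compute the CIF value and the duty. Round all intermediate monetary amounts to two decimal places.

CIF value: CNY 18302.68; import duty: CNY 732.11

Let C be the CIF value. C = FOB price + freight + 0.8% × C
C − 0.8% × C = 14415.38 + 3740.88
0.992 × C = 18156.26
C = 18156.26 / 0.992 = 18302.68
Insurance premium = 0.8% × 18302.68 = 146.42
Import duty = 18302.68 × 4% = 732.11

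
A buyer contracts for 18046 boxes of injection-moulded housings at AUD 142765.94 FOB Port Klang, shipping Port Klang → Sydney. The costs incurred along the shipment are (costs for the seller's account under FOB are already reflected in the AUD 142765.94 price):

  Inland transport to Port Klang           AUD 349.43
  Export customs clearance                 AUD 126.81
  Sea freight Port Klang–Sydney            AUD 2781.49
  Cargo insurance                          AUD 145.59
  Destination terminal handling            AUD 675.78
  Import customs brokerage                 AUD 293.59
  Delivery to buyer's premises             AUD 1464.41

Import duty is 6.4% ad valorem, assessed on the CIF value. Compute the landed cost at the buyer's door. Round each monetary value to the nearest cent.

FOB: the seller bears costs until goods are on board at the origin port; the buyer bears freight, insurance and all costs thereafter.
Already in the invoice (seller's account under FOB): inland to port, export clearance — exclude.
CIF value = FOB price + freight + insurance = 142765.94 + 2781.49 + 145.59 = 145693.02
Import duty = 145693.02 × 6.4% = 9324.35
Buyer bears: freight 2781.49 + insurance 145.59 + destination terminal 675.78 + brokerage 293.59 + delivery 1464.41 + duty 9324.35 = 14685.21
Landed cost = invoice 142765.94 + 14685.21 = 157451.15

Total landed cost: AUD 157451.15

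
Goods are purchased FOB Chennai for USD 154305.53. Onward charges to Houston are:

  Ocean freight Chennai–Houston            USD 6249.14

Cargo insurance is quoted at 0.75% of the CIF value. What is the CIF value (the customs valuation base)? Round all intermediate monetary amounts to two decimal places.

CIF value: USD 161767.93

Let C be the CIF value. C = FOB price + freight + 0.75% × C
C − 0.75% × C = 154305.53 + 6249.14
0.9925 × C = 160554.67
C = 160554.67 / 0.9925 = 161767.93
Insurance premium = 0.75% × 161767.93 = 1213.26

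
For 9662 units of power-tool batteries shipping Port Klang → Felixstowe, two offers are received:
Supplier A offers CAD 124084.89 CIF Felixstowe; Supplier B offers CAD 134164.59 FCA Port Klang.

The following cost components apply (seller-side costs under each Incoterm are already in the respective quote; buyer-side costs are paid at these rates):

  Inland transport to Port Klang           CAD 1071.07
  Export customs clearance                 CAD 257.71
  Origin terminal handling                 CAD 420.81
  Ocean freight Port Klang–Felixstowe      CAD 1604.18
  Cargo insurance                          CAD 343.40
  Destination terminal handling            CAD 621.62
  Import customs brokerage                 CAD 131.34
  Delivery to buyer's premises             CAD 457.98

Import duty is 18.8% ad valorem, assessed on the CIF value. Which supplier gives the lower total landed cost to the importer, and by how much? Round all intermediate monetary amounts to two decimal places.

Supplier A is cheaper by CAD 14788.33

Supplier A (CIF):
The CIF price already equals the CIF value: 124084.89
Import duty = 124084.89 × 18.8% = 23327.96
Buyer bears (A): 621.62 + 131.34 + 457.98 = 1210.94
Landed cost (A) = invoice 124084.89 + 1210.94 + duty 23327.96 = 148623.79
Supplier B (FCA):
CIF value = FCA price + origin terminal + freight + insurance = 134164.59 + 420.81 + 1604.18 + 343.40 = 136532.98
Import duty = 136532.98 × 18.8% = 25668.20
Buyer bears (B): 420.81 + 1604.18 + 343.40 + 621.62 + 131.34 + 457.98 = 3579.33
Landed cost (B) = invoice 134164.59 + 3579.33 + duty 25668.20 = 163412.12
Difference = |148623.79 − 163412.12| = 14788.33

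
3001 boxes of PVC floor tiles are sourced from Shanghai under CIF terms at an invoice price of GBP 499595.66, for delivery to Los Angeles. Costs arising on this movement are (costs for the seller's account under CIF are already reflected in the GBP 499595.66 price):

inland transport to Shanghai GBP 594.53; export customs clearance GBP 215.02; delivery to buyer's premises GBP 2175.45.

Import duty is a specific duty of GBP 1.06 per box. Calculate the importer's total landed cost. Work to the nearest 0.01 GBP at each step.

CIF: the seller pays costs through ocean freight and marine insurance to the destination port.
Already in the invoice (seller's account under CIF): inland to port, export clearance — exclude.
The CIF price already equals the CIF value: 499595.66
Import duty = 3001 × 1.06 = 3181.06
Buyer bears: delivery 2175.45 + duty 3181.06 = 5356.51
Landed cost = invoice 499595.66 + 5356.51 = 504952.17

Total landed cost: GBP 504952.17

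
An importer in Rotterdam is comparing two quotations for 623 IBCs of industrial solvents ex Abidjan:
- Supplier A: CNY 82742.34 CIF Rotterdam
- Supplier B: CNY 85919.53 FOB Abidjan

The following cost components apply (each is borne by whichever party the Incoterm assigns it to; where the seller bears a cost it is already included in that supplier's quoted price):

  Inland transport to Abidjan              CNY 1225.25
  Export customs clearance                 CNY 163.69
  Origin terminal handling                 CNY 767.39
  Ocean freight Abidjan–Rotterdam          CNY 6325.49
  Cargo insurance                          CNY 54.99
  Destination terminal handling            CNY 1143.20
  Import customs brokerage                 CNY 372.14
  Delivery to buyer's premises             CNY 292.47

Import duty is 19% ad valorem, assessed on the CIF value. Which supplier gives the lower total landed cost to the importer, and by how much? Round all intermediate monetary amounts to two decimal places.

Supplier A is cheaper by CNY 11373.63

Supplier A (CIF):
The CIF price already equals the CIF value: 82742.34
Import duty = 82742.34 × 19% = 15721.04
Buyer bears (A): 1143.20 + 372.14 + 292.47 = 1807.81
Landed cost (A) = invoice 82742.34 + 1807.81 + duty 15721.04 = 100271.19
Supplier B (FOB):
CIF value = FOB price + freight + insurance = 85919.53 + 6325.49 + 54.99 = 92300.01
Import duty = 92300.01 × 19% = 17537.00
Buyer bears (B): 6325.49 + 54.99 + 1143.20 + 372.14 + 292.47 = 8188.29
Landed cost (B) = invoice 85919.53 + 8188.29 + duty 17537.00 = 111644.82
Difference = |100271.19 − 111644.82| = 11373.63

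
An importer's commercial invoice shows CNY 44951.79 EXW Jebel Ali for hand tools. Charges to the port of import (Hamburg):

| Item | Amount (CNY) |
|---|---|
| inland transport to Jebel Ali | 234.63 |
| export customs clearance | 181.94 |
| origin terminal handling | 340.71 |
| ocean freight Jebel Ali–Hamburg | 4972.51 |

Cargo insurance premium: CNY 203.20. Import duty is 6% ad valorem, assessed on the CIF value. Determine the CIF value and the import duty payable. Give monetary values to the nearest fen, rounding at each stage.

CIF value: CNY 50884.78; import duty: CNY 3053.09

CIF = EXW price + pre-shipment costs + freight + insurance
CIF = 44951.79 + 234.63 + 181.94 + 340.71 + 4972.51 + 203.20 = 50884.78
Import duty = 50884.78 × 6% = 3053.09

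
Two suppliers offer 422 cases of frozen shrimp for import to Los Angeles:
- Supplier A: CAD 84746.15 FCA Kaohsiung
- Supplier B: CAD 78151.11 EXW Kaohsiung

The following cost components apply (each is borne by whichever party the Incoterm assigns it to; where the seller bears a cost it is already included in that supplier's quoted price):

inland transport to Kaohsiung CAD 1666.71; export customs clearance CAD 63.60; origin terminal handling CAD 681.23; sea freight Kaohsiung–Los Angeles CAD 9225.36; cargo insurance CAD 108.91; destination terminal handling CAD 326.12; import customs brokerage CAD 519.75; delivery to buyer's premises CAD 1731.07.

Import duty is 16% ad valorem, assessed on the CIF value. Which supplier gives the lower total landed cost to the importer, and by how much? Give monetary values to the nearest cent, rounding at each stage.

Supplier B is cheaper by CAD 5643.08

Supplier A (FCA):
CIF value = FCA price + origin terminal + freight + insurance = 84746.15 + 681.23 + 9225.36 + 108.91 = 94761.65
Import duty = 94761.65 × 16% = 15161.86
Buyer bears (A): 681.23 + 9225.36 + 108.91 + 326.12 + 519.75 + 1731.07 = 12592.44
Landed cost (A) = invoice 84746.15 + 12592.44 + duty 15161.86 = 112500.45
Supplier B (EXW):
CIF value = EXW price + inland to port + export clearance + origin terminal + freight + insurance = 78151.11 + 1666.71 + 63.60 + 681.23 + 9225.36 + 108.91 = 89896.92
Import duty = 89896.92 × 16% = 14383.51
Buyer bears (B): 1666.71 + 63.60 + 681.23 + 9225.36 + 108.91 + 326.12 + 519.75 + 1731.07 = 14322.75
Landed cost (B) = invoice 78151.11 + 14322.75 + duty 14383.51 = 106857.37
Difference = |112500.45 − 106857.37| = 5643.08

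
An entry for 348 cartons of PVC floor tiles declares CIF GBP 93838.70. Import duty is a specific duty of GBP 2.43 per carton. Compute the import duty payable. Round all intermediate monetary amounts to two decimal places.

Import duty: GBP 845.64

Import duty = 348 × 2.43 = 845.64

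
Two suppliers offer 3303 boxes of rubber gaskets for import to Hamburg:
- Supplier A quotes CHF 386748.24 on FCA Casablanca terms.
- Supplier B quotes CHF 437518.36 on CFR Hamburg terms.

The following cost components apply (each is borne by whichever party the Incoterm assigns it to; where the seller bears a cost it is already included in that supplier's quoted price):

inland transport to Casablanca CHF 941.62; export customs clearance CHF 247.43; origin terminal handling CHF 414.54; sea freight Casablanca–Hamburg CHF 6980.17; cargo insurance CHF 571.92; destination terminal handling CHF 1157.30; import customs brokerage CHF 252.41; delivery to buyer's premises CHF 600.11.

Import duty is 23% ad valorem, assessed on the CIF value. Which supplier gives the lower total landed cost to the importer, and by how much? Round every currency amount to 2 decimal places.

Supplier A (FCA):
CIF value = FCA price + origin terminal + freight + insurance = 386748.24 + 414.54 + 6980.17 + 571.92 = 394714.87
Import duty = 394714.87 × 23% = 90784.42
Buyer bears (A): 414.54 + 6980.17 + 571.92 + 1157.30 + 252.41 + 600.11 = 9976.45
Landed cost (A) = invoice 386748.24 + 9976.45 + duty 90784.42 = 487509.11
Supplier B (CFR):
CIF value = CFR price + insurance = 437518.36 + 571.92 = 438090.28
Import duty = 438090.28 × 23% = 100760.76
Buyer bears (B): 571.92 + 1157.30 + 252.41 + 600.11 = 2581.74
Landed cost (B) = invoice 437518.36 + 2581.74 + duty 100760.76 = 540860.86
Difference = |487509.11 − 540860.86| = 53351.75

Supplier A is cheaper by CHF 53351.75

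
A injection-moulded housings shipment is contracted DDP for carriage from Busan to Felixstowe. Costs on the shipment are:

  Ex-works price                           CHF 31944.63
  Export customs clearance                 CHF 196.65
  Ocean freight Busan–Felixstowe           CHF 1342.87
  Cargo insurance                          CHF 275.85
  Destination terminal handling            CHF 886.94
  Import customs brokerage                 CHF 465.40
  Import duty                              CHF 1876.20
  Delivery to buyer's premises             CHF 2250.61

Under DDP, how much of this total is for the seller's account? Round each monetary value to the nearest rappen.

Seller's account: CHF 39239.15

DDP: the seller bears all costs including import duty.
Seller's account: goods 31944.63 + export clearance 196.65 + freight 1342.87 + insurance 275.85 + destination terminal 886.94 + brokerage 465.40 + duty 1876.20 + delivery 2250.61 = 39239.15
Buyer's account: 0.00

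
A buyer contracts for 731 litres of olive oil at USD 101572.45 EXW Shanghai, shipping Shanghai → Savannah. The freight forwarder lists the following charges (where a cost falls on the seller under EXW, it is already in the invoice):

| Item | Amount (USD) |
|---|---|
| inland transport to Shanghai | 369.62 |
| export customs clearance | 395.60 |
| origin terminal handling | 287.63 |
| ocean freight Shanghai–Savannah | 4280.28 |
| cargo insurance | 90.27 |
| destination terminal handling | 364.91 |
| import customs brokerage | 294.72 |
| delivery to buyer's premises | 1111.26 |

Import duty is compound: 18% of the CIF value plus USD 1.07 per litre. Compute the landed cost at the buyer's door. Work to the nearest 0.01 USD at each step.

Total landed cost: USD 128808.16

EXW: the seller makes goods available at their premises; the buyer bears all onward costs.
CIF value = EXW price + inland to port + export clearance + origin terminal + freight + insurance = 101572.45 + 369.62 + 395.60 + 287.63 + 4280.28 + 90.27 = 106995.85
Ad valorem component: 106995.85 × 18% = 19259.25
Specific component: 731 × 1.07 = 782.17
Import duty = 19259.25 + 782.17 = 20041.42
Buyer bears: inland to port 369.62 + export clearance 395.60 + origin terminal 287.63 + freight 4280.28 + insurance 90.27 + destination terminal 364.91 + brokerage 294.72 + delivery 1111.26 + duty 20041.42 = 27235.71
Landed cost = invoice 101572.45 + 27235.71 = 128808.16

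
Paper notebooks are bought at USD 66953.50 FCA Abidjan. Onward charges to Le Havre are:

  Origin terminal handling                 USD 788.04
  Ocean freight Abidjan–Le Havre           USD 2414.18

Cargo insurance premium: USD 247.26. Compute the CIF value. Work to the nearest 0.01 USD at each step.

CIF value: USD 70402.98

CIF = FCA price + pre-shipment costs + freight + insurance
CIF = 66953.50 + 788.04 + 2414.18 + 247.26 = 70402.98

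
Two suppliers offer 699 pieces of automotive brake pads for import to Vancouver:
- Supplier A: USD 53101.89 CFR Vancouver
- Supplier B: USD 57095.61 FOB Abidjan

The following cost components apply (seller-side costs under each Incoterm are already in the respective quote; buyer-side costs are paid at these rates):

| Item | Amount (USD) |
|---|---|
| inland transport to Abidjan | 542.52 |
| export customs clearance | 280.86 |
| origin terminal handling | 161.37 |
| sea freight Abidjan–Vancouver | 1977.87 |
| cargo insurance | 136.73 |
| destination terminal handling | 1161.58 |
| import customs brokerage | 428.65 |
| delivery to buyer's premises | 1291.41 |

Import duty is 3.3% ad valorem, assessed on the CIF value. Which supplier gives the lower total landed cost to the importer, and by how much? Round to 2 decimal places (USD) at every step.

Supplier A is cheaper by USD 6168.66

Supplier A (CFR):
CIF value = CFR price + insurance = 53101.89 + 136.73 = 53238.62
Import duty = 53238.62 × 3.3% = 1756.87
Buyer bears (A): 136.73 + 1161.58 + 428.65 + 1291.41 = 3018.37
Landed cost (A) = invoice 53101.89 + 3018.37 + duty 1756.87 = 57877.13
Supplier B (FOB):
CIF value = FOB price + freight + insurance = 57095.61 + 1977.87 + 136.73 = 59210.21
Import duty = 59210.21 × 3.3% = 1953.94
Buyer bears (B): 1977.87 + 136.73 + 1161.58 + 428.65 + 1291.41 = 4996.24
Landed cost (B) = invoice 57095.61 + 4996.24 + duty 1953.94 = 64045.79
Difference = |57877.13 − 64045.79| = 6168.66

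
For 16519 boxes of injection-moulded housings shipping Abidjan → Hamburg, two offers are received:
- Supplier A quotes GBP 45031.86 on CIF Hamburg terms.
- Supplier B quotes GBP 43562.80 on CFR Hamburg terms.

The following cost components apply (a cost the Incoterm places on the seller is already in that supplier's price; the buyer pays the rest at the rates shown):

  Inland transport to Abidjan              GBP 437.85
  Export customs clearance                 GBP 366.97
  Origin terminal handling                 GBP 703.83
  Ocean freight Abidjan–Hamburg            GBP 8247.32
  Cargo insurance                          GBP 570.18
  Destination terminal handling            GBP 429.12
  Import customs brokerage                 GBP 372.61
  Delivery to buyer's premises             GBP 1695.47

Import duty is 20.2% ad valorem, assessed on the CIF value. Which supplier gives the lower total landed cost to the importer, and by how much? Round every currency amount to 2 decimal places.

Supplier B is cheaper by GBP 1080.46

Supplier A (CIF):
The CIF price already equals the CIF value: 45031.86
Import duty = 45031.86 × 20.2% = 9096.44
Buyer bears (A): 429.12 + 372.61 + 1695.47 = 2497.20
Landed cost (A) = invoice 45031.86 + 2497.20 + duty 9096.44 = 56625.50
Supplier B (CFR):
CIF value = CFR price + insurance = 43562.80 + 570.18 = 44132.98
Import duty = 44132.98 × 20.2% = 8914.86
Buyer bears (B): 570.18 + 429.12 + 372.61 + 1695.47 = 3067.38
Landed cost (B) = invoice 43562.80 + 3067.38 + duty 8914.86 = 55545.04
Difference = |56625.50 − 55545.04| = 1080.46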